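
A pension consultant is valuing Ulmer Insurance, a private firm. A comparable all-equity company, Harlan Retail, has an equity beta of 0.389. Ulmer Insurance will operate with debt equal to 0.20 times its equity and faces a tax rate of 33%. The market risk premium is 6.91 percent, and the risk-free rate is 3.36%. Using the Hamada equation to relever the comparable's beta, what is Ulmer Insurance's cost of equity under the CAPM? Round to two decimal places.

6.41%

β_L = β_U × [1 + (1 − t)(D/E)] = 0.389 × [1 + (1 − 0.33) × 0.20]
    = 0.389 × [1 + 0.67 × 0.20] = 0.389 × 1.1340 = 0.4411
E(R) = R_f + β_L × MRP = 3.36% + 0.4411 × 6.91% = 6.41%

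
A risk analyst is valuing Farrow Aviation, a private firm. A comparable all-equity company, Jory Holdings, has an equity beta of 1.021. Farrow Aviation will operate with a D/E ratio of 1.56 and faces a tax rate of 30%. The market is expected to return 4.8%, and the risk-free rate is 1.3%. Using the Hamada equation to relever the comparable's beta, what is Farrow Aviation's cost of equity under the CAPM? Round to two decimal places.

8.78%

β_L = β_U × [1 + (1 − t)(D/E)] = 1.021 × [1 + (1 − 0.30) × 1.56]
    = 1.021 × [1 + 0.70 × 1.56] = 1.021 × 2.0920 = 2.1359
MRP = 4.8% − 1.3% = 3.50%
E(R) = R_f + β_L × MRP = 1.3% + 2.1359 × 3.5% = 8.78%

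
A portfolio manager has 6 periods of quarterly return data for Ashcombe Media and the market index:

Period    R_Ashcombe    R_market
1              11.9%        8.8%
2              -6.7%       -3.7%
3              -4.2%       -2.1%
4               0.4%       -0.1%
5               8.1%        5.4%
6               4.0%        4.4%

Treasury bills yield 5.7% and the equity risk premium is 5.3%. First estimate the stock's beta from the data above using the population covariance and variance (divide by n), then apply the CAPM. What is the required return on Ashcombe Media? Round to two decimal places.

13.44%

Mean R_i = (11.9 − 6.7 − 4.2 + 0.4 + 8.1 + 4.0) / 6 = 2.2500%
Mean R_m = (8.8 − 3.7 − 2.1 − 0.1 + 5.4 + 4.4) / 6 = 2.1167%
Σ(R_i − R̄_i)(R_m − R̄_m) = 171.0550  ⇒  Cov = 171.0550 / 6 = 28.5092
Σ(R_m − R̄_m)² = 117.1883  ⇒  Var(R_m) = 117.1883 / 6 = 19.5314
β = Cov / Var(R_m) = 28.5092 / 19.5314 = 1.4597
E(R) = R_f + β × MRP = 5.7% + 1.4597 × 5.3% = 13.44%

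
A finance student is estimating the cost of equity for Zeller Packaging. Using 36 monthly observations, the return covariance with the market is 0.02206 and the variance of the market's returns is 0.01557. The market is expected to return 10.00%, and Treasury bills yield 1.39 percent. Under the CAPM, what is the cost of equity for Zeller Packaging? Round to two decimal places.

13.59%

β = Cov(R_i, R_m) / Var(R_m) = 0.02206 / 0.01557 = 1.4168
MRP = 10.00% − 1.39% = 8.61%
E(R) = R_f + β × MRP = 1.39% + 1.4168 × 8.61% = 13.59%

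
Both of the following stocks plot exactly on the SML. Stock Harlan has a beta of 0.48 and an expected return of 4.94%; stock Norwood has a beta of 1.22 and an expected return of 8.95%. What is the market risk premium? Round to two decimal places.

5.42%

Both satisfy E(R) = R_f + β·MRP, so the slope of the SML is
MRP = (8.95% − 4.94%) / (1.22 − 0.48) = 4.01% / 0.74 = 5.4189%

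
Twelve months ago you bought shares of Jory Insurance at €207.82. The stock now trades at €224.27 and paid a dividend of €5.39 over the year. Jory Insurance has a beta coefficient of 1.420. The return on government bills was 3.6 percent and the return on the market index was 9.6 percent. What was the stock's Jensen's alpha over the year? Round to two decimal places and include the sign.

-1.61%

Realised HPR = (P1 + D1 − P0) / P0 = (224.27 + 5.39 − 207.82) / 207.82 = 21.84 / 207.82 = 10.5091%
MRP = 9.6% − 3.6% = 6.00%
CAPM required = R_f + β·MRP = 3.6% + 1.420 × 6.0% = 12.1200%
α = realised − required = 10.5091% − 12.1200% = -1.61%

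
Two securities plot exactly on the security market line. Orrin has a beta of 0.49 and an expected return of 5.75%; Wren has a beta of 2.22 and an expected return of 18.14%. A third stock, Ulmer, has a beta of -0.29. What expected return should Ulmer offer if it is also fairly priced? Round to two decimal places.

0.16%

MRP (SML slope) = (18.14% − 5.75%) / (2.22 − 0.49) = 12.39% / 1.73 = 7.1618%
R_f (intercept) = 5.75% − 0.49 × 7.1618% = 2.2407%
E(R_Ulmer) = R_f + β × MRP = 2.2407% + -0.29 × 7.1618% = 0.16%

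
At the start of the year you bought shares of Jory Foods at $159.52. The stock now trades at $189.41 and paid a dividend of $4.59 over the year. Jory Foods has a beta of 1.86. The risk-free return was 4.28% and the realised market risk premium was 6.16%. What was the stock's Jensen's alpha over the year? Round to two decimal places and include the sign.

Realised HPR = (P1 + D1 − P0) / P0 = (189.41 + 4.59 − 159.52) / 159.52 = 34.48 / 159.52 = 21.6148%
CAPM required = R_f + β·MRP = 4.28% + 1.86 × 6.16% = 15.7376%
α = realised − required = 21.6148% − 15.7376% = +5.88%

+5.88%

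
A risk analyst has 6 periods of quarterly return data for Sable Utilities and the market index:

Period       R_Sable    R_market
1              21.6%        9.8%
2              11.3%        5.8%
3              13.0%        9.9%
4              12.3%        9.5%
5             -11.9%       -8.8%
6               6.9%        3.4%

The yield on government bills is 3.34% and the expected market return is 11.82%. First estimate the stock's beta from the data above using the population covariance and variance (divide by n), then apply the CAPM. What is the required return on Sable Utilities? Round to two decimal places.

15.97%

Mean R_i = (21.6 + 11.3 + 13.0 + 12.3 − 11.9 + 6.9) / 6 = 8.8667%
Mean R_m = (9.8 + 5.8 + 9.9 + 9.5 − 8.8 + 3.4) / 6 = 4.9333%
Σ(R_i − R̄_i)(R_m − R̄_m) = 388.4967  ⇒  Cov = 388.4967 / 6 = 64.7495
Σ(R_m − R̄_m)² = 260.9133  ⇒  Var(R_m) = 260.9133 / 6 = 43.4856
β = Cov / Var(R_m) = 64.7495 / 43.4856 = 1.4890
MRP = 11.82% − 3.34% = 8.48%
E(R) = R_f + β × MRP = 3.34% + 1.4890 × 8.48% = 15.97%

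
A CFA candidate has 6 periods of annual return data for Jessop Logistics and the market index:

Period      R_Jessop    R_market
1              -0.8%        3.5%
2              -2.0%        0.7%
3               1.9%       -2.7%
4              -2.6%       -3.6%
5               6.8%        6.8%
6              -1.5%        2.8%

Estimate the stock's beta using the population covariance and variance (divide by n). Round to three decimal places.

Mean R_i = (-0.8 − 2.0 + 1.9 − 2.6 + 6.8 − 1.5) / 6 = 0.3000%
Mean R_m = (3.5 + 0.7 − 2.7 − 3.6 + 6.8 + 2.8) / 6 = 1.2500%
Σ(R_i − R̄_i)(R_m − R̄_m) = 39.8200  ⇒  Cov = 39.8200 / 6 = 6.6367
Σ(R_m − R̄_m)² = 77.6950  ⇒  Var(R_m) = 77.6950 / 6 = 12.9492
β = Cov / Var(R_m) = 6.6367 / 12.9492 = 0.5125

0.513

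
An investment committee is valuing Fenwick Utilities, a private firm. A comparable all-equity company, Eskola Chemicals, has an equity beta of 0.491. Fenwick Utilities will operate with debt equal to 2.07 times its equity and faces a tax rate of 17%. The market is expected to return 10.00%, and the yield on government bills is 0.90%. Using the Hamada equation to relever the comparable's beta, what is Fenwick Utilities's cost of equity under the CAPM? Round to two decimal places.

13.04%

β_L = β_U × [1 + (1 − t)(D/E)] = 0.491 × [1 + (1 − 0.17) × 2.07]
    = 0.491 × [1 + 0.83 × 2.07] = 0.491 × 2.7181 = 1.3346
MRP = 10.00% − 0.90% = 9.10%
E(R) = R_f + β_L × MRP = 0.90% + 1.3346 × 9.10% = 13.04%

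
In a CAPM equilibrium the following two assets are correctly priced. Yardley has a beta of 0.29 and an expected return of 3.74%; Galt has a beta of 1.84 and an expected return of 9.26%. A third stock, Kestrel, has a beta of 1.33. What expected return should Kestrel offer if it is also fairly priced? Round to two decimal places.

7.44%

MRP (SML slope) = (9.26% − 3.74%) / (1.84 − 0.29) = 5.52% / 1.55 = 3.5613%
R_f (intercept) = 3.74% − 0.29 × 3.5613% = 2.7072%
E(R_Kestrel) = R_f + β × MRP = 2.7072% + 1.33 × 3.5613% = 7.44%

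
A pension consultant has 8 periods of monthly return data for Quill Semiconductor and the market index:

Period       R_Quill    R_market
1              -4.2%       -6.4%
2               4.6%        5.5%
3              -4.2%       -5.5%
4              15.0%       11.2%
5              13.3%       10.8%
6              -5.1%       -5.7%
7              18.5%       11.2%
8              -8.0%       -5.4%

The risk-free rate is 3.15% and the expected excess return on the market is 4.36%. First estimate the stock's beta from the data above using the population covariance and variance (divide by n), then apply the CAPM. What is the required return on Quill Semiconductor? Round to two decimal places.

Mean R_i = (-4.2 + 4.6 − 4.2 + 15.0 + 13.3 − 5.1 + 18.5 − 8.0) / 8 = 3.7375%
Mean R_m = (-6.4 + 5.5 − 5.5 + 11.2 + 10.8 − 5.7 + 11.2 − 5.4) / 8 = 1.9625%
Σ(R_i − R̄_i)(R_m − R̄_m) = 607.7113  ⇒  Cov = 607.7113 / 8 = 75.9639
Σ(R_m − R̄_m)² = 499.8188  ⇒  Var(R_m) = 499.8188 / 8 = 62.4774
β = Cov / Var(R_m) = 75.9639 / 62.4774 = 1.2159
E(R) = R_f + β × MRP = 3.15% + 1.2159 × 4.36% = 8.45%

8.45%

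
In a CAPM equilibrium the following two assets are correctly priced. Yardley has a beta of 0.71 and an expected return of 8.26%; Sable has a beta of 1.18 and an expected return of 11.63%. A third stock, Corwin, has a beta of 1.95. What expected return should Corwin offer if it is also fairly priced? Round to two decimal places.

17.15%

MRP (SML slope) = (11.63% − 8.26%) / (1.18 − 0.71) = 3.37% / 0.47 = 7.1702%
R_f (intercept) = 8.26% − 0.71 × 7.1702% = 3.1692%
E(R_Corwin) = R_f + β × MRP = 3.1692% + 1.95 × 7.1702% = 17.15%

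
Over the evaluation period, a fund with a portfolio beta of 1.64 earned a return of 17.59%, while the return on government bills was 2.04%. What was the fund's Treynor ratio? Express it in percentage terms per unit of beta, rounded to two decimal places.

Treynor = (R_P − R_f) / β_P = (17.59% − 2.04%) / 1.6400 = 15.55% / 1.6400 = 9.48%

9.48%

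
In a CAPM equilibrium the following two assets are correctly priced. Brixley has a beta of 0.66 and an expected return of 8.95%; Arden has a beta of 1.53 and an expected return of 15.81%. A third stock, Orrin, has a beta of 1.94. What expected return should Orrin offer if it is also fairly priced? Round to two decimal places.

19.04%

MRP (SML slope) = (15.81% − 8.95%) / (1.53 − 0.66) = 6.86% / 0.87 = 7.8851%
R_f (intercept) = 8.95% − 0.66 × 7.8851% = 3.7458%
E(R_Orrin) = R_f + β × MRP = 3.7458% + 1.94 × 7.8851% = 19.04%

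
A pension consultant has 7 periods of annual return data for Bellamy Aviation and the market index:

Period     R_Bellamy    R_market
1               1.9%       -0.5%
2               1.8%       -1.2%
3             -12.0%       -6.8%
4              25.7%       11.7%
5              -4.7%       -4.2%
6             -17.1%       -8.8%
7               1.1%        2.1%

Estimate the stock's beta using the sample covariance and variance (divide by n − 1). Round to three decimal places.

1.987

Mean R_i = (1.9 + 1.8 − 12.0 + 25.7 − 4.7 − 17.1 + 1.1) / 7 = -0.4714%
Mean R_m = (-0.5 − 1.2 − 6.8 + 11.7 − 4.2 − 8.8 + 2.1) / 7 = -1.1000%
Σ(R_i − R̄_i)(R_m − R̄_m) = 548.0800  ⇒  Cov = 548.0800 / 6 = 91.3467
Σ(R_m − R̄_m)² = 275.8400  ⇒  Var(R_m) = 275.8400 / 6 = 45.9733
β = Cov / Var(R_m) = 91.3467 / 45.9733 = 1.9870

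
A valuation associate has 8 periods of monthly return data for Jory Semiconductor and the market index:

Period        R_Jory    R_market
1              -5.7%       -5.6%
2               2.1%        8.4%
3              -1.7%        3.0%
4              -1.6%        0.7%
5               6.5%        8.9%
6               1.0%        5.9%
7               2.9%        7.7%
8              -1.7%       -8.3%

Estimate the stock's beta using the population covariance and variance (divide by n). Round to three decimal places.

0.463

Mean R_i = (-5.7 + 2.1 − 1.7 − 1.6 + 6.5 + 1.0 + 2.9 − 1.7) / 8 = 0.2250%
Mean R_m = (-5.6 + 8.4 + 3.0 + 0.7 + 8.9 + 5.9 + 7.7 − 8.3) / 8 = 2.5875%
Σ(R_i − R̄_i)(R_m − R̄_m) = 138.8725  ⇒  Cov = 138.8725 / 8 = 17.3591
Σ(R_m − R̄_m)² = 300.0488  ⇒  Var(R_m) = 300.0488 / 8 = 37.5061
β = Cov / Var(R_m) = 17.3591 / 37.5061 = 0.4628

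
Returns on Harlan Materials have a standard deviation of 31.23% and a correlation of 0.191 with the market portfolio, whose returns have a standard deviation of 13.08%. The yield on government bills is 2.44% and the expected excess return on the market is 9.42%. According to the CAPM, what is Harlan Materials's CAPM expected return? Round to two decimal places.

β = ρ × σ_i / σ_m = 0.191 × 31.23% / 13.08% = 0.4560
E(R) = 2.44% + 0.4560 × 9.42% = 6.74%

6.74%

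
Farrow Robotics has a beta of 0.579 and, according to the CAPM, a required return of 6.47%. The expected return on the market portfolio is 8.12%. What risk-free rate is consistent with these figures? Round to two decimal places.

E(R) = R_f + β(E(R_m) − R_f) = R_f(1 − β) + β·E(R_m)
6.47% = R_f × (1 − 0.579) + 0.579 × 8.12%
6.47% = R_f × 0.421 + 4.70148%
R_f = (6.47% − 4.70148%) / 0.421 = 4.20%

4.20%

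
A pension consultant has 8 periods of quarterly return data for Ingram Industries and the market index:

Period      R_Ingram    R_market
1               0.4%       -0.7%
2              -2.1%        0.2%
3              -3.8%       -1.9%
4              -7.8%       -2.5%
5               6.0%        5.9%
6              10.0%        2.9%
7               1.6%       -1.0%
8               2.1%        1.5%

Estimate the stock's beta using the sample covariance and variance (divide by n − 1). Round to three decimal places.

Mean R_i = (0.4 − 2.1 − 3.8 − 7.8 + 6.0 + 10.0 + 1.6 + 2.1) / 8 = 0.8000%
Mean R_m = (-0.7 + 0.2 − 1.9 − 2.5 + 5.9 + 2.9 − 1.0 + 1.5) / 8 = 0.5500%
Σ(R_i − R̄_i)(R_m − R̄_m) = 88.4500  ⇒  Cov = 88.4500 / 7 = 12.6357
Σ(R_m − R̄_m)² = 54.4400  ⇒  Var(R_m) = 54.4400 / 7 = 7.7771
β = Cov / Var(R_m) = 12.6357 / 7.7771 = 1.6247

1.625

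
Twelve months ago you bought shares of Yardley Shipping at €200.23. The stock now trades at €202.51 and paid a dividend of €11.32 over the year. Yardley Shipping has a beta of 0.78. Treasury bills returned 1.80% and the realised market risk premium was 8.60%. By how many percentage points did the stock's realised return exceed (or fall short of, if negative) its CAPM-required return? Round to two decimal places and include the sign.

Realised HPR = (P1 + D1 − P0) / P0 = (202.51 + 11.32 − 200.23) / 200.23 = 13.60 / 200.23 = 6.7922%
CAPM required = R_f + β·MRP = 1.80% + 0.78 × 8.60% = 8.5080%
α = realised − required = 6.7922% − 8.5080% = -1.72%

-1.72%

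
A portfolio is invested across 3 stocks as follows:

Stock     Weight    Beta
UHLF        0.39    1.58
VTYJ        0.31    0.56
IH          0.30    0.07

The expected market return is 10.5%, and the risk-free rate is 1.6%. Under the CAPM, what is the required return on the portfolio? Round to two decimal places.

8.82%

β_P = Σ w_i β_i = 0.39×1.58 + 0.31×0.56 + 0.30×0.07 = 0.8108
MRP = 10.5% − 1.6% = 8.90%
E(R_P) = R_f + β_P × MRP = 1.6% + 0.8108 × 8.9% = 8.82%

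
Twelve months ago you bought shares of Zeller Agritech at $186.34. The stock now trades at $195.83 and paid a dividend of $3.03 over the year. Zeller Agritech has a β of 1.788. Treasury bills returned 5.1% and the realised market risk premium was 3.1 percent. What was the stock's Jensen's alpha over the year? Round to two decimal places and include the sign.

Realised HPR = (P1 + D1 − P0) / P0 = (195.83 + 3.03 − 186.34) / 186.34 = 12.52 / 186.34 = 6.7189%
CAPM required = R_f + β·MRP = 5.1% + 1.788 × 3.1% = 10.6428%
α = realised − required = 6.7189% − 10.6428% = -3.92%

-3.92%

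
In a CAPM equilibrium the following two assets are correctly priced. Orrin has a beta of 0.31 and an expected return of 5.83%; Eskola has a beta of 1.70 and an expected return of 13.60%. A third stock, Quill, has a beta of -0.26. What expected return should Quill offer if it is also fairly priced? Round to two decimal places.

2.64%

MRP (SML slope) = (13.60% − 5.83%) / (1.70 − 0.31) = 7.77% / 1.39 = 5.5899%
R_f (intercept) = 5.83% − 0.31 × 5.5899% = 4.0971%
E(R_Quill) = R_f + β × MRP = 4.0971% + -0.26 × 5.5899% = 2.64%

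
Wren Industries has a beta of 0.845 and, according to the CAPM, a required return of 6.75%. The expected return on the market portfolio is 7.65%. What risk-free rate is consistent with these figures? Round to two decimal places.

E(R) = R_f + β(E(R_m) − R_f) = R_f(1 − β) + β·E(R_m)
6.75% = R_f × (1 − 0.845) + 0.845 × 7.65%
6.75% = R_f × 0.155 + 6.46425%
R_f = (6.75% − 6.46425%) / 0.155 = 1.84%

1.84%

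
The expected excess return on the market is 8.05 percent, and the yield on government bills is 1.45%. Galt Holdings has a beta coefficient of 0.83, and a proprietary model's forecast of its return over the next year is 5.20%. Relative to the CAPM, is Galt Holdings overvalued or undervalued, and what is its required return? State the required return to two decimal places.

Overvalued; required return 8.13%

Required return = R_f + β·MRP = 1.45% + 0.83 × 8.05% = 8.13%
Forecast 5.20% < required 8.13% → the stock plots below the SML → overvalued.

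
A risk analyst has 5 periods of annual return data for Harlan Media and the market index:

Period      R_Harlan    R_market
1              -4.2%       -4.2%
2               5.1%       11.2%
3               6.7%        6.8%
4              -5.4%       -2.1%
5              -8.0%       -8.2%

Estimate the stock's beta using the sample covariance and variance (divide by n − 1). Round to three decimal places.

Mean R_i = (-4.2 + 5.1 + 6.7 − 5.4 − 8.0) / 5 = -1.1600%
Mean R_m = (-4.2 + 11.2 + 6.8 − 2.1 − 8.2) / 5 = 0.7000%
Σ(R_i − R̄_i)(R_m − R̄_m) = 201.3200  ⇒  Cov = 201.3200 / 4 = 50.3300
Σ(R_m − R̄_m)² = 258.5200  ⇒  Var(R_m) = 258.5200 / 4 = 64.6300
β = Cov / Var(R_m) = 50.3300 / 64.6300 = 0.7787

0.779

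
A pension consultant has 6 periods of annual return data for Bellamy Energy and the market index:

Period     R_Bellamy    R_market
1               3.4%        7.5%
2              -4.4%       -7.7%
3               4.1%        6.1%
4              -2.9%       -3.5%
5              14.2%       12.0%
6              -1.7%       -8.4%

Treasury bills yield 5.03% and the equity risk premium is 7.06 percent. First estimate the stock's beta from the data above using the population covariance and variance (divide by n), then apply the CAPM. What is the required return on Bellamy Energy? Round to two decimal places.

10.07%

Mean R_i = (3.4 − 4.4 + 4.1 − 2.9 + 14.2 − 1.7) / 6 = 2.1167%
Mean R_m = (7.5 − 7.7 + 6.1 − 3.5 + 12.0 − 8.4) / 6 = 1.0000%
Σ(R_i − R̄_i)(R_m − R̄_m) = 266.5200  ⇒  Cov = 266.5200 / 6 = 44.4200
Σ(R_m − R̄_m)² = 373.5600  ⇒  Var(R_m) = 373.5600 / 6 = 62.2600
β = Cov / Var(R_m) = 44.4200 / 62.2600 = 0.7135
E(R) = R_f + β × MRP = 5.03% + 0.7135 × 7.06% = 10.07%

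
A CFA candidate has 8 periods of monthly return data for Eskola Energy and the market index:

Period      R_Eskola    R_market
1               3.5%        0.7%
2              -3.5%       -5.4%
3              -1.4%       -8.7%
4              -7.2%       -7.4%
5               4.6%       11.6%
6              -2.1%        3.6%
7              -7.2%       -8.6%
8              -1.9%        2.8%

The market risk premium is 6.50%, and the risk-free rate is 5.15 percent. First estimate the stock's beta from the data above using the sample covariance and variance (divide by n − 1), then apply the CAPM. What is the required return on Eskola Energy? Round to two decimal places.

8.07%

Mean R_i = (3.5 − 3.5 − 1.4 − 7.2 + 4.6 − 2.1 − 7.2 − 1.9) / 8 = -1.9000%
Mean R_m = (0.7 − 5.4 − 8.7 − 7.4 + 11.6 + 3.6 − 8.6 + 2.8) / 8 = -1.4250%
Σ(R_i − R̄_i)(R_m − R̄_m) = 167.5500  ⇒  Cov = 167.5500 / 7 = 23.9357
Σ(R_m − R̄_m)² = 373.1750  ⇒  Var(R_m) = 373.1750 / 7 = 53.3107
β = Cov / Var(R_m) = 23.9357 / 53.3107 = 0.4490
E(R) = R_f + β × MRP = 5.15% + 0.4490 × 6.50% = 8.07%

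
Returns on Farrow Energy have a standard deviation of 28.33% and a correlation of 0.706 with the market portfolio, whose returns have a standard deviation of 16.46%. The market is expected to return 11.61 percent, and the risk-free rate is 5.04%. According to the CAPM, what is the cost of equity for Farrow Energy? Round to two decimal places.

13.02%

β = ρ × σ_i / σ_m = 0.706 × 28.33% / 16.46% = 1.2151
MRP = 11.61% − 5.04% = 6.57%
E(R) = 5.04% + 1.2151 × 6.57% = 13.02%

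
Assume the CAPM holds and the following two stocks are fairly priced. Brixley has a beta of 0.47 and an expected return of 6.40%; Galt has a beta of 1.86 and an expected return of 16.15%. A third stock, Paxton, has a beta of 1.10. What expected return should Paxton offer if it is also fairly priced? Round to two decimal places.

10.82%

MRP (SML slope) = (16.15% − 6.40%) / (1.86 − 0.47) = 9.75% / 1.39 = 7.0144%
R_f (intercept) = 6.40% − 0.47 × 7.0144% = 3.1032%
E(R_Paxton) = R_f + β × MRP = 3.1032% + 1.10 × 7.0144% = 10.82%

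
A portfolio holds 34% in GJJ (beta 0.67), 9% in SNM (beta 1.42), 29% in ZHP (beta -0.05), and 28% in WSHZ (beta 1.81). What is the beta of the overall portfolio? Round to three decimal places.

0.848

β_P = Σ w_i β_i = 0.34×0.67 + 0.09×1.42 + 0.29×-0.05 + 0.28×1.81 = 0.8479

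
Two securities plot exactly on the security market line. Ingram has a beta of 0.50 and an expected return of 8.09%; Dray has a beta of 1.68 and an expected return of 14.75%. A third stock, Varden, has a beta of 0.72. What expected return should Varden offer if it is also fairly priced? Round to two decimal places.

9.33%

MRP (SML slope) = (14.75% − 8.09%) / (1.68 − 0.50) = 6.66% / 1.18 = 5.6441%
R_f (intercept) = 8.09% − 0.50 × 5.6441% = 5.2680%
E(R_Varden) = R_f + β × MRP = 5.2680% + 0.72 × 5.6441% = 9.33%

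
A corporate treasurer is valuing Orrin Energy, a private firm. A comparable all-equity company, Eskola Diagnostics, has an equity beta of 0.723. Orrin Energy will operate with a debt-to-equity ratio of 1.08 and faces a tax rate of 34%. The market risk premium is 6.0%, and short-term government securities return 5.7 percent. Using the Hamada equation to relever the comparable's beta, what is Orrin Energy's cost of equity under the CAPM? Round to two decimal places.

13.13%

β_L = β_U × [1 + (1 − t)(D/E)] = 0.723 × [1 + (1 − 0.34) × 1.08]
    = 0.723 × [1 + 0.66 × 1.08] = 0.723 × 1.7128 = 1.2384
E(R) = R_f + β_L × MRP = 5.7% + 1.2384 × 6.0% = 13.13%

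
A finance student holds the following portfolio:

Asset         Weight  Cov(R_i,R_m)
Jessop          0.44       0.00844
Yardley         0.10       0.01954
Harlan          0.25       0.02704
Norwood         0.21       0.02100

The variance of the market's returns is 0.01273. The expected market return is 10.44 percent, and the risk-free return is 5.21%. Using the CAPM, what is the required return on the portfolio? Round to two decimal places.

β_Jessop = 0.00844 / 0.01273 = 0.6630
β_Yardley = 0.01954 / 0.01273 = 1.5350
β_Harlan = 0.02704 / 0.01273 = 2.1241
β_Norwood = 0.02100 / 0.01273 = 1.6496
β_P = Σ w_i β_i = 0.44×0.6630 + 0.10×1.5350 + 0.25×2.1241 + 0.21×1.6496 = 1.3227
MRP = 10.44% − 5.21% = 5.23%
E(R_P) = R_f + β_P × MRP = 5.21% + 1.3227 × 5.23% = 12.13%

12.13%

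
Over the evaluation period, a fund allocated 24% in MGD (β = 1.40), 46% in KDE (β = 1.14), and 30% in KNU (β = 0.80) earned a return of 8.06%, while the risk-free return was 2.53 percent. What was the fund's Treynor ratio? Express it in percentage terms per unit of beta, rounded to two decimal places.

β_P = 0.24×1.40 + 0.46×1.14 + 0.30×0.80 = 1.1004
Treynor = (R_P − R_f) / β_P = (8.06% − 2.53%) / 1.1004 = 5.53% / 1.1004 = 5.03%

5.03%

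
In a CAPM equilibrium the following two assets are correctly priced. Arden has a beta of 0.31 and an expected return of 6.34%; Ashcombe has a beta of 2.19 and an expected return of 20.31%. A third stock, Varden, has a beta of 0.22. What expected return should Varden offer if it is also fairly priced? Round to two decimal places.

5.67%

MRP (SML slope) = (20.31% − 6.34%) / (2.19 − 0.31) = 13.97% / 1.88 = 7.4309%
R_f (intercept) = 6.34% − 0.31 × 7.4309% = 4.0364%
E(R_Varden) = R_f + β × MRP = 4.0364% + 0.22 × 7.4309% = 5.67%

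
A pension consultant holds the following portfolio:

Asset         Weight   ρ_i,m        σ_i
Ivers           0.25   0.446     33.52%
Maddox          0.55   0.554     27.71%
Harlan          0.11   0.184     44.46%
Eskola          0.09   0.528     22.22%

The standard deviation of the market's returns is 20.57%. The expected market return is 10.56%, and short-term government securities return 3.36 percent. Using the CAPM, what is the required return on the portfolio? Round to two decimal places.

β_Ivers = 0.446 × 33.52% / 20.57% = 0.7268
β_Maddox = 0.554 × 27.71% / 20.57% = 0.7463
β_Harlan = 0.184 × 44.46% / 20.57% = 0.3977
β_Eskola = 0.528 × 22.22% / 20.57% = 0.5704
β_P = Σ w_i β_i = 0.25×0.7268 + 0.55×0.7463 + 0.11×0.3977 + 0.09×0.5704 = 0.6872
MRP = 10.56% − 3.36% = 7.20%
E(R_P) = R_f + β_P × MRP = 3.36% + 0.6872 × 7.20% = 8.31%

8.31%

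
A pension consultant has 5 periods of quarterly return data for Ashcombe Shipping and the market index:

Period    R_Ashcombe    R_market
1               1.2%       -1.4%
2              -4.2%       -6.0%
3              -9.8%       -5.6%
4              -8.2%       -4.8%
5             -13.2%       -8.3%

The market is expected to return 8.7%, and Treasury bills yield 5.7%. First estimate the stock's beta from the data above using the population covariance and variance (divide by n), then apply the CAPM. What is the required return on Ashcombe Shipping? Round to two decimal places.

Mean R_i = (1.2 − 4.2 − 9.8 − 8.2 − 13.2) / 5 = -6.8400%
Mean R_m = (-1.4 − 6.0 − 5.6 − 4.8 − 8.3) / 5 = -5.2200%
Σ(R_i − R̄_i)(R_m − R̄_m) = 48.7960  ⇒  Cov = 48.7960 / 5 = 9.7592
Σ(R_m − R̄_m)² = 25.0080  ⇒  Var(R_m) = 25.0080 / 5 = 5.0016
β = Cov / Var(R_m) = 9.7592 / 5.0016 = 1.9512
MRP = 8.7% − 5.7% = 3.00%
E(R) = R_f + β × MRP = 5.7% + 1.9512 × 3.0% = 11.55%

11.55%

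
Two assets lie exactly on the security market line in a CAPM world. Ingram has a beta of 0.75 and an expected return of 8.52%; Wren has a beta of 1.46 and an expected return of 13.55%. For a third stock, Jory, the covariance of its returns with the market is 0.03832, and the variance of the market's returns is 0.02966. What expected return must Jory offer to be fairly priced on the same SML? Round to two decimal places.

12.36%

MRP = (13.55% − 8.52%) / (1.46 − 0.75) = 7.0845%
R_f = 8.52% − 0.75 × 7.0845% = 3.2066%
β_Jory = Cov / Var(R_m) = 0.03832 / 0.02966 = 1.2920
E(R_Jory) = R_f + β × MRP = 3.2066% + 1.2920 × 7.0845% = 12.36%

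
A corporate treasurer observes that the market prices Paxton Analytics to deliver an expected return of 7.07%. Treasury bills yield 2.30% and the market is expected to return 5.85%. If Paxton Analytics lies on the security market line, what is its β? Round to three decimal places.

MRP = 5.85% − 2.30% = 3.55%
β = (E(R) − R_f) / MRP = (7.07% − 2.30%) / 3.55% = 4.77% / 3.55% = 1.344

1.344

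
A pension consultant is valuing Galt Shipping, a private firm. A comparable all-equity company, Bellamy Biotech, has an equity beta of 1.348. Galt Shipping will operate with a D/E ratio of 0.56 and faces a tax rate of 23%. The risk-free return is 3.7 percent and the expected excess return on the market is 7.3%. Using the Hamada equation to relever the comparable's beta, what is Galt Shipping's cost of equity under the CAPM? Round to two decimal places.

β_L = β_U × [1 + (1 − t)(D/E)] = 1.348 × [1 + (1 − 0.23) × 0.56]
    = 1.348 × [1 + 0.77 × 0.56] = 1.348 × 1.4312 = 1.9293
E(R) = R_f + β_L × MRP = 3.7% + 1.9293 × 7.3% = 17.78%

17.78%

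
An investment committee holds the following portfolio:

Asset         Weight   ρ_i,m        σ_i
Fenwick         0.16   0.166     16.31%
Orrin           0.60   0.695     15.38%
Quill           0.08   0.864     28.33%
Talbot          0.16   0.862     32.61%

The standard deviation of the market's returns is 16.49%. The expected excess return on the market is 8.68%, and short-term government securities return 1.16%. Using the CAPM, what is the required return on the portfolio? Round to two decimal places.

β_Fenwick = 0.166 × 16.31% / 16.49% = 0.1642
β_Orrin = 0.695 × 15.38% / 16.49% = 0.6482
β_Quill = 0.864 × 28.33% / 16.49% = 1.4844
β_Talbot = 0.862 × 32.61% / 16.49% = 1.7047
β_P = Σ w_i β_i = 0.16×0.1642 + 0.60×0.6482 + 0.08×1.4844 + 0.16×1.7047 = 0.8067
E(R_P) = R_f + β_P × MRP = 1.16% + 0.8067 × 8.68% = 8.16%

8.16%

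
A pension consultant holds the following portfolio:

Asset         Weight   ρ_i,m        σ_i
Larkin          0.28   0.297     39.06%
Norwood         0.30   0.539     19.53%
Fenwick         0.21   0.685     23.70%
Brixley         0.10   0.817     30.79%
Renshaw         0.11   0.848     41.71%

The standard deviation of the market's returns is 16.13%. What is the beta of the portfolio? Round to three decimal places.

β_Larkin = 0.297 × 39.06% / 16.13% = 0.7192
β_Norwood = 0.539 × 19.53% / 16.13% = 0.6526
β_Fenwick = 0.685 × 23.70% / 16.13% = 1.0065
β_Brixley = 0.817 × 30.79% / 16.13% = 1.5595
β_Renshaw = 0.848 × 41.71% / 16.13% = 2.1928
β_P = Σ w_i β_i = 0.28×0.7192 + 0.30×0.6526 + 0.21×1.0065 + 0.10×1.5595 + 0.11×2.1928 = 1.0057

1.006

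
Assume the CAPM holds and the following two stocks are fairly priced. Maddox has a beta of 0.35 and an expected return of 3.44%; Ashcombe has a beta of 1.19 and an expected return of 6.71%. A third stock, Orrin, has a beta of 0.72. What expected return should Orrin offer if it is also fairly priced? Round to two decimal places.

4.88%

MRP (SML slope) = (6.71% − 3.44%) / (1.19 − 0.35) = 3.27% / 0.84 = 3.8929%
R_f (intercept) = 3.44% − 0.35 × 3.8929% = 2.0775%
E(R_Orrin) = R_f + β × MRP = 2.0775% + 0.72 × 3.8929% = 4.88%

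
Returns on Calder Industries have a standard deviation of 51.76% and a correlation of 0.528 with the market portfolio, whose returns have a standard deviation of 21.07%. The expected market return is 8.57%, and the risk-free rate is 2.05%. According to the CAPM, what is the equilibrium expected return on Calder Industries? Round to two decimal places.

β = ρ × σ_i / σ_m = 0.528 × 51.76% / 21.07% = 1.2971
MRP = 8.57% − 2.05% = 6.52%
E(R) = 2.05% + 1.2971 × 6.52% = 10.51%

10.51%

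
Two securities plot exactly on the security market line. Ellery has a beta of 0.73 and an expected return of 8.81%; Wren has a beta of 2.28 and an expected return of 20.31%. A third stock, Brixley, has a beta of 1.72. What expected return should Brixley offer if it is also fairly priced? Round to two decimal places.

16.16%

MRP (SML slope) = (20.31% − 8.81%) / (2.28 − 0.73) = 11.50% / 1.55 = 7.4194%
R_f (intercept) = 8.81% − 0.73 × 7.4194% = 3.3938%
E(R_Brixley) = R_f + β × MRP = 3.3938% + 1.72 × 7.4194% = 16.16%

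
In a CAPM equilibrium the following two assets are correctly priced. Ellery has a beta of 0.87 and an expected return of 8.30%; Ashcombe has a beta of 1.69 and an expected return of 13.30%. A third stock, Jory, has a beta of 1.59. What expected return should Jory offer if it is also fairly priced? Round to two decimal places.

MRP (SML slope) = (13.30% − 8.30%) / (1.69 − 0.87) = 5.00% / 0.82 = 6.0976%
R_f (intercept) = 8.30% − 0.87 × 6.0976% = 2.9951%
E(R_Jory) = R_f + β × MRP = 2.9951% + 1.59 × 6.0976% = 12.69%

12.69%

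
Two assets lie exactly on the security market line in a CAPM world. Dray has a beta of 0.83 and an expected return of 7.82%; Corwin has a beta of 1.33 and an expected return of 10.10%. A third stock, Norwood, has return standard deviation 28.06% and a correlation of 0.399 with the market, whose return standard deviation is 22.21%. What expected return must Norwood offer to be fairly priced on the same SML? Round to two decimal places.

MRP = (10.10% − 7.82%) / (1.33 − 0.83) = 4.5600%
R_f = 7.82% − 0.83 × 4.5600% = 4.0352%
β_Norwood = ρ·σ_i/σ_m = 0.399 × 28.06 / 22.21 = 0.5041
E(R_Norwood) = R_f + β × MRP = 4.0352% + 0.5041 × 4.5600% = 6.33%

6.33%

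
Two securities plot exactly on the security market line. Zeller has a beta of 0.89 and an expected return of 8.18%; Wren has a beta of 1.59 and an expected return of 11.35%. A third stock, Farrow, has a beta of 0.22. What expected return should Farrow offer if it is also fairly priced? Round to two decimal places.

5.15%

MRP (SML slope) = (11.35% − 8.18%) / (1.59 − 0.89) = 3.17% / 0.70 = 4.5286%
R_f (intercept) = 8.18% − 0.89 × 4.5286% = 4.1495%
E(R_Farrow) = R_f + β × MRP = 4.1495% + 0.22 × 4.5286% = 5.15%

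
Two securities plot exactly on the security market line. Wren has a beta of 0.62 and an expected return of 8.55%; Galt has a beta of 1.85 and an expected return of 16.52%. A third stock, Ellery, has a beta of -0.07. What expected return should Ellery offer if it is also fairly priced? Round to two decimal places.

MRP (SML slope) = (16.52% − 8.55%) / (1.85 − 0.62) = 7.97% / 1.23 = 6.4797%
R_f (intercept) = 8.55% − 0.62 × 6.4797% = 4.5326%
E(R_Ellery) = R_f + β × MRP = 4.5326% + -0.07 × 6.4797% = 4.08%

4.08%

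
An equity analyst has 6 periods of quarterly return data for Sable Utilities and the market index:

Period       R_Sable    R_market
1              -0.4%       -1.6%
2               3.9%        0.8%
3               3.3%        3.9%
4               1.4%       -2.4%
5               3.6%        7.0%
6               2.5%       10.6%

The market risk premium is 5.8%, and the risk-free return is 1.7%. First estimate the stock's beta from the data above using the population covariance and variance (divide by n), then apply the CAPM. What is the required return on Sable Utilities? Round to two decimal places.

2.65%

Mean R_i = (-0.4 + 3.9 + 3.3 + 1.4 + 3.6 + 2.5) / 6 = 2.3833%
Mean R_m = (-1.6 + 0.8 + 3.9 − 2.4 + 7.0 + 10.6) / 6 = 3.0500%
Σ(R_i − R̄_i)(R_m − R̄_m) = 21.3550  ⇒  Cov = 21.3550 / 6 = 3.5592
Σ(R_m − R̄_m)² = 129.7150  ⇒  Var(R_m) = 129.7150 / 6 = 21.6192
β = Cov / Var(R_m) = 3.5592 / 21.6192 = 0.1646
E(R) = R_f + β × MRP = 1.7% + 0.1646 × 5.8% = 2.65%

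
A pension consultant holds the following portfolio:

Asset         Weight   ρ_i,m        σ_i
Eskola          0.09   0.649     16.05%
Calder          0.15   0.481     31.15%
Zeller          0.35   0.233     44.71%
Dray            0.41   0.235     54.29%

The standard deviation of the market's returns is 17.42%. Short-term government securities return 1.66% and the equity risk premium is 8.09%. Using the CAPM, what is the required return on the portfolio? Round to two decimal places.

7.26%

β_Eskola = 0.649 × 16.05% / 17.42% = 0.5980
β_Calder = 0.481 × 31.15% / 17.42% = 0.8601
β_Zeller = 0.233 × 44.71% / 17.42% = 0.5980
β_Dray = 0.235 × 54.29% / 17.42% = 0.7324
β_P = Σ w_i β_i = 0.09×0.5980 + 0.15×0.8601 + 0.35×0.5980 + 0.41×0.7324 = 0.6924
E(R_P) = R_f + β_P × MRP = 1.66% + 0.6924 × 8.09% = 7.26%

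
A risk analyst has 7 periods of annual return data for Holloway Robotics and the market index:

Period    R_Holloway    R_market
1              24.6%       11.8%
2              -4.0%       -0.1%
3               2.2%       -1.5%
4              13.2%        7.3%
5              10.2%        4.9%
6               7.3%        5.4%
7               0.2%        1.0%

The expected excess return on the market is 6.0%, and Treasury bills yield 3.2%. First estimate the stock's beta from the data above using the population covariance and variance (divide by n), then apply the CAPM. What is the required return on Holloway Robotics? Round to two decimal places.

14.81%

Mean R_i = (24.6 − 4.0 + 2.2 + 13.2 + 10.2 + 7.3 + 0.2) / 7 = 7.6714%
Mean R_m = (11.8 − 0.1 − 1.5 + 7.3 + 4.9 + 5.4 + 1.0) / 7 = 4.1143%
Σ(R_i − R̄_i)(R_m − R̄_m) = 252.4029  ⇒  Cov = 252.4029 / 7 = 36.0576
Σ(R_m − R̄_m)² = 130.4686  ⇒  Var(R_m) = 130.4686 / 7 = 18.6384
β = Cov / Var(R_m) = 36.0576 / 18.6384 = 1.9346
E(R) = R_f + β × MRP = 3.2% + 1.9346 × 6.0% = 14.81%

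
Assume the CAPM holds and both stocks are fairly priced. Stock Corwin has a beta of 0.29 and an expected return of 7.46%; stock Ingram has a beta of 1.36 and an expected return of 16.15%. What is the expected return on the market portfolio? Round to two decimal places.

Both satisfy E(R) = R_f + β·MRP, so the slope of the SML is
MRP = (16.15% − 7.46%) / (1.36 − 0.29) = 8.69% / 1.07 = 8.1215%
R_f = E(R_Corwin) − β_Corwin·MRP = 7.46% − 0.29 × 8.1215% = 5.1048%
E(R_m) = R_f + MRP = 5.1048% + 8.1215% = 13.23%

13.23%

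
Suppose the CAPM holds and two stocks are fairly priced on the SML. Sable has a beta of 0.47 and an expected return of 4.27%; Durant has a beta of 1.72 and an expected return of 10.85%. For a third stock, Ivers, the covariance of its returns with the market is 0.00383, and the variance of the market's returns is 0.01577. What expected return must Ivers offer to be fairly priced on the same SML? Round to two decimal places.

MRP = (10.85% − 4.27%) / (1.72 − 0.47) = 5.2640%
R_f = 4.27% − 0.47 × 5.2640% = 1.7959%
β_Ivers = Cov / Var(R_m) = 0.00383 / 0.01577 = 0.2429
E(R_Ivers) = R_f + β × MRP = 1.7959% + 0.2429 × 5.2640% = 3.07%

3.07%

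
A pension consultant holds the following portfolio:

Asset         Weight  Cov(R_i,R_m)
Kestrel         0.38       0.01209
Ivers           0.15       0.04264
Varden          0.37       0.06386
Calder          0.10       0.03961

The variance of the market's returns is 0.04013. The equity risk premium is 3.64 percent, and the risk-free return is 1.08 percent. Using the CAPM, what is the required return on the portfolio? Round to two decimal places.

β_Kestrel = 0.01209 / 0.04013 = 0.3013
β_Ivers = 0.04264 / 0.04013 = 1.0625
β_Varden = 0.06386 / 0.04013 = 1.5913
β_Calder = 0.03961 / 0.04013 = 0.9870
β_P = Σ w_i β_i = 0.38×0.3013 + 0.15×1.0625 + 0.37×1.5913 + 0.10×0.9870 = 0.9614
E(R_P) = R_f + β_P × MRP = 1.08% + 0.9614 × 3.64% = 4.58%

4.58%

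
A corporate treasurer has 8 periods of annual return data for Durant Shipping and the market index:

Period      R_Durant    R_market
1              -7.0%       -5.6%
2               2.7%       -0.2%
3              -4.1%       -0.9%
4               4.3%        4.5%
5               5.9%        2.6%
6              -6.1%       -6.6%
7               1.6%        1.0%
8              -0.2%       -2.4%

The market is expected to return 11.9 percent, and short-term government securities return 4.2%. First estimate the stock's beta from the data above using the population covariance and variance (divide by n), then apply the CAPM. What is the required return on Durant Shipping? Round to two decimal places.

12.98%

Mean R_i = (-7.0 + 2.7 − 4.1 + 4.3 + 5.9 − 6.1 + 1.6 − 0.2) / 8 = -0.3625%
Mean R_m = (-5.6 − 0.2 − 0.9 + 4.5 + 2.6 − 6.6 + 1.0 − 2.4) / 8 = -0.9500%
Σ(R_i − R̄_i)(R_m − R̄_m) = 116.6250  ⇒  Cov = 116.6250 / 8 = 14.5781
Σ(R_m − R̄_m)² = 102.3200  ⇒  Var(R_m) = 102.3200 / 8 = 12.7900
β = Cov / Var(R_m) = 14.5781 / 12.7900 = 1.1398
MRP = 11.9% − 4.2% = 7.70%
E(R) = R_f + β × MRP = 4.2% + 1.1398 × 7.7% = 12.98%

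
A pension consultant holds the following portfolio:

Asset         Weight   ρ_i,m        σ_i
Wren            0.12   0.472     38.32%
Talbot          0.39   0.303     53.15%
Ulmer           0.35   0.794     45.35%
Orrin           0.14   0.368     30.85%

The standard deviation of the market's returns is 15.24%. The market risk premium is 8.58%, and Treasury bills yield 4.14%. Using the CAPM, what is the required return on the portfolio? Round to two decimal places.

16.89%

β_Wren = 0.472 × 38.32% / 15.24% = 1.1868
β_Talbot = 0.303 × 53.15% / 15.24% = 1.0567
β_Ulmer = 0.794 × 45.35% / 15.24% = 2.3627
β_Orrin = 0.368 × 30.85% / 15.24% = 0.7449
β_P = Σ w_i β_i = 0.12×1.1868 + 0.39×1.0567 + 0.35×2.3627 + 0.14×0.7449 = 1.4858
E(R_P) = R_f + β_P × MRP = 4.14% + 1.4858 × 8.58% = 16.89%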